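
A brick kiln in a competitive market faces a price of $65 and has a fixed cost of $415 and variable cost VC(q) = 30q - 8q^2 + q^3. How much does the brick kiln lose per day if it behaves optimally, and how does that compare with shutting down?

Profit = -$121 at q = 7

AVC = 30 - 8q + q^2; min AVC = $14 at q = 4. Since P = $65 ≥ min AVC, the firm produces.
MC = 30 - 16q + 3q^2. Setting P = MC and taking the root on the rising branch gives q* = 7.
TR = 65·7 = 455. TC = 415 + 161 = 576. Profit = 455 − 576 = -$121.
Shutting down would mean losing the fixed cost of $415, so operating at a loss of $121 is better by $294.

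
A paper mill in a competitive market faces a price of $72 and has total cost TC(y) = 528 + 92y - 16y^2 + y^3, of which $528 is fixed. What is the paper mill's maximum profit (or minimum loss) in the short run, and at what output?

Profit = -$128 at y = 10

AVC = 92 - 16y + y^2; min AVC = $28 at y = 8. Since P = $72 ≥ min AVC, the firm produces.
With MC = 92 - 32y + 3y^2, P = MC on the upward-sloping part at y* = 10.
TR = 72·10 = 720. TC = 528 + 320 = 848. Profit = 720 − 848 = -$128.
That loss of $128 beats the $528 the firm would lose by shutting down; producing recovers $400 of fixed cost.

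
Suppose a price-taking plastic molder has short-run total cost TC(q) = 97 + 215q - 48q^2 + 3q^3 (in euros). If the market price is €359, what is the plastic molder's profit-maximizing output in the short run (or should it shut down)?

Produce at q = 12

Strip out fixed cost: VC = 215q - 48q^2 + 3q^3. Then AVC = 215 - 48q + 3q^2 and MC = 215 - 96q + 9q^2.
AVC hits its minimum where MC = AVC, at q = 8, giving min AVC = 215 - 48·8 + 3·8^2 = €23.
P = €359 exceeds min AVC = €23, so the firm stays open.
P = MC gives -144 - 96q + 9q^2 = 0, with roots -4/3 and 12. Take the larger (rising MC): q* = 12.
Check: AVC at q = 12 is €71 ≤ P, so revenue covers variable cost.
Profit = P·q − TC = 359·12 − 949 = €3359.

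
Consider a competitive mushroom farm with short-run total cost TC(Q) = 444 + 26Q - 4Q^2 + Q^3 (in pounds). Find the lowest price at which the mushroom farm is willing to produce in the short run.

£22 per unit

The firm shuts down when price falls below the minimum of average variable cost. AVC = VC/Q = 26 - 4Q + Q^2.
dAVC/dQ = -4 + 2Q = 0 gives Q = 2. min AVC = 26 - 4·2 + 2^2 = 22.
So the shutdown price is £22.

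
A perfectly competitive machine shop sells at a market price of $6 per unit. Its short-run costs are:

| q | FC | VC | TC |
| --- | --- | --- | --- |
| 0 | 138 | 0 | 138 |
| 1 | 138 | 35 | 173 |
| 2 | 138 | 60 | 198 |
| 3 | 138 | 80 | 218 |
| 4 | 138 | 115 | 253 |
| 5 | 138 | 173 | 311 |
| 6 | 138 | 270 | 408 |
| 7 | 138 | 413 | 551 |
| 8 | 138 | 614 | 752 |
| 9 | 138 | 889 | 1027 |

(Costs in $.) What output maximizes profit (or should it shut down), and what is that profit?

Compute π = P·q − TC at each output: q=0: -138; q=1: -167; q=2: -186; q=3: -200; q=4: -229; q=5: -281; q=6: -372; q=7: -509; q=8: -704; q=9: -973.
Profit is highest at q = 0. Equivalently, the lowest AVC in the table is 80/3 ≈ $26.67 at q = 3, and P = $6 falls below it — price never covers variable cost, so the firm shuts down and loses only its fixed cost.

q = 0 (shut down); profit = -$138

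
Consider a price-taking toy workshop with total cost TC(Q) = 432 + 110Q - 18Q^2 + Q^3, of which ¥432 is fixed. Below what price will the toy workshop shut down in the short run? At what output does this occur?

¥29 per unit, at Q = 9

Short-run supply begins at min AVC. From VC = 110Q - 18Q^2 + Q^3, AVC = 110 - 18Q + Q^2.
dAVC/dQ = -18 + 2Q = 0 gives Q = 9. min AVC = 110 - 18·9 + 9^2 = 29.
The firm shuts down for any P below ¥29.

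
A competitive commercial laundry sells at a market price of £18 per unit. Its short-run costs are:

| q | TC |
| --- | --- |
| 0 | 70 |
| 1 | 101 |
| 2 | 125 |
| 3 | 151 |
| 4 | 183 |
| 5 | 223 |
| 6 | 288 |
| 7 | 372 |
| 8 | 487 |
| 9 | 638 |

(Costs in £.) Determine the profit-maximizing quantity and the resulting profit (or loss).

q = 0 (shut down); profit = -£70

Profit at each row (π = 18q − TC): q=0: -70; q=1: -83; q=2: -89; q=3: -97; q=4: -111; q=5: -133; q=6: -180; q=7: -246; q=8: -343; q=9: -476.
Profit is highest at q = 0. Equivalently, the lowest AVC in the table is 81/3 ≈ £27 at q = 3, and P = £18 falls below it — price never covers variable cost, so the firm shuts down and loses only its fixed cost.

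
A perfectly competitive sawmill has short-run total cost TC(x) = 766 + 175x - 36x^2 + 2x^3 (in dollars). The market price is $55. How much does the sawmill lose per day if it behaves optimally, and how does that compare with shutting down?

AVC = 175 - 36x + 2x^2; min AVC = $13 at x = 9. Since P = $55 ≥ min AVC, the firm produces.
With MC = 175 - 72x + 6x^2, P = MC on the upward-sloping part at x* = 10.
TR = 55·10 = 550. TC = 766 + 150 = 916. Profit = 550 − 916 = -$366.
By producing, the firm covers all variable cost plus $400 of fixed cost; shutting down would lose the full $766.

Profit = -$366 at x = 10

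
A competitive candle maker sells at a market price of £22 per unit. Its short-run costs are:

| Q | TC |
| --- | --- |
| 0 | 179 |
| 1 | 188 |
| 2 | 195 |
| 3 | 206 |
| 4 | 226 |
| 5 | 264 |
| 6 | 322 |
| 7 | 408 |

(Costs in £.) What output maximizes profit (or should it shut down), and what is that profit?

Q = 4; profit = -£138

Tabulate TR − TC: Q=0: -179; Q=1: -166; Q=2: -151; Q=3: -140; Q=4: -138; Q=5: -154; Q=6: -190; Q=7: -254.
Profit is maximized at Q = 4. AVC there is 47/4 = £11.75 ≤ P, so producing beats shutting down (which would give -£179).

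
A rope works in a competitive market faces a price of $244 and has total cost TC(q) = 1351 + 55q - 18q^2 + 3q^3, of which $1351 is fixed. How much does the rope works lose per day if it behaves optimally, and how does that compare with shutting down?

AVC = 55 - 18q + 3q^2; min AVC = $28 at q = 3. Since P = $244 ≥ min AVC, the firm produces.
With MC = 55 - 36q + 9q^2, P = MC on the upward-sloping part at q* = 7.
TR = 244·7 = 1708. TC = 1351 + 532 = 1883. Profit = 1708 − 1883 = -$175.
By producing, the firm covers all variable cost plus $1176 of fixed cost; shutting down would lose the full $1351.

Profit = -$175 at q = 7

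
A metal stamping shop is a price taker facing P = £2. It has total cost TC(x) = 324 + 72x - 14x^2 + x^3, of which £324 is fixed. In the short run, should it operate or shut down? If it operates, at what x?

From TC, MC = TC'(x) = 72 - 28x + 3x^2 and AVC = VC/x = 72 - 14x + x^2.
AVC is minimized where dAVC/dx = -14 + 2x = 0, at x = 7; min AVC = 72 - 14·7 + 7^2 = £23.
Since P = £2 < min AVC = £23, price fails to cover variable cost at any output.
Shutting down limits the loss to fixed cost, £324.

Shut down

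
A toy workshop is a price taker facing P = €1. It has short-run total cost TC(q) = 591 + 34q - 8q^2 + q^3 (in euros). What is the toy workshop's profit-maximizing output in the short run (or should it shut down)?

Shut down

Variable cost is VC = 34q - 8q^2 + q^3, so AVC = VC/q = 34 - 8q + q^2 and MC = dTC/dq = 34 - 16q + 3q^2.
AVC is minimized where dAVC/dq = -8 + 2q = 0, at q = 4; min AVC = 34 - 8·4 + 4^2 = €18.
Since P = €1 < min AVC = €18, price fails to cover variable cost at any output.
Best response: produce nothing and absorb the €591 fixed cost.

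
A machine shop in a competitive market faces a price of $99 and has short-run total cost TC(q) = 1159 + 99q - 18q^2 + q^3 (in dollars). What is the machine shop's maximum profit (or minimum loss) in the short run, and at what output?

AVC = 99 - 18q + q^2; min AVC = $18 at q = 9. Since P = $99 ≥ min AVC, the firm produces.
MC = 99 - 36q + 3q^2. Setting P = MC and taking the root on the rising branch gives q* = 12.
TR = 99·12 = 1188. TC = 1159 + 324 = 1483. Profit = 1188 − 1483 = -$295.
Shutting down would mean losing the fixed cost of $1159, so operating at a loss of $295 is better by $864.

Profit = -$295 at q = 12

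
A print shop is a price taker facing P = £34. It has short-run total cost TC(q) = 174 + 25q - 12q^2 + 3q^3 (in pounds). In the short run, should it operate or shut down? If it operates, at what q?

From TC, MC = TC'(q) = 25 - 24q + 9q^2 and AVC = VC/q = 25 - 12q + 3q^2.
AVC is minimized where dAVC/dq = -12 + 6q = 0, at q = 2; min AVC = 25 - 12·2 + 3·2^2 = £13.
Because £34 ≥ £13, revenue can cover variable cost; the firm operates.
P = MC gives -9 - 24q + 9q^2 = 0, with roots -1/3 and 3. Take the larger (rising MC): q* = 3.
Check: AVC at q = 3 is £16 ≤ P, so revenue covers variable cost.
Profit = P·q − TC = 34·3 − 222 = -£120, a loss, but smaller than the £174 fixed cost the firm would lose by shutting down.

Produce at q = 3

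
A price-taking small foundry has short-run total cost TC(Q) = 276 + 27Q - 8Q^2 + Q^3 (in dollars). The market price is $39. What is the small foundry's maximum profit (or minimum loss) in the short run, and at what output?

AVC = 27 - 8Q + Q^2 has its minimum $11 at Q = 4; price $39 clears that bar, so the firm operates.
With MC = 27 - 16Q + 3Q^2, P = MC on the upward-sloping part at Q* = 6.
TR = 39·6 = 234. TC = 276 + 90 = 366. Profit = 234 − 366 = -$132.
By producing, the firm covers all variable cost plus $144 of fixed cost; shutting down would lose the full $276.

Profit = -$132 at Q = 6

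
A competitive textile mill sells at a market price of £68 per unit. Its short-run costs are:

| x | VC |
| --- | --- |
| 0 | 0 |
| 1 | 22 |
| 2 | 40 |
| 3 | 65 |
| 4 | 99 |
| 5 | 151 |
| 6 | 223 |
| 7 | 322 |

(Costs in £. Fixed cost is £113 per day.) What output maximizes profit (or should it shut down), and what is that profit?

x = 5; profit = £76

Compute π = P·x − TC at each output: x=0: -113; x=1: -67; x=2: -17; x=3: 26; x=4: 60; x=5: 76; x=6: 72; x=7: 41.
Profit is maximized at x = 5. AVC there is 151/5 = £30.20 ≤ P, so producing beats shutting down (which would give -£113).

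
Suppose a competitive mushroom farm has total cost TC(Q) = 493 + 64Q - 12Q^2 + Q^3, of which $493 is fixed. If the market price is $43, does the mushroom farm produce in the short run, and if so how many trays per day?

Produce at Q = 7

Variable cost is VC = 64Q - 12Q^2 + Q^3, so AVC = VC/Q = 64 - 12Q + Q^2 and MC = dTC/dQ = 64 - 24Q + 3Q^2.
AVC hits its minimum where MC = AVC, at Q = 6, giving min AVC = 64 - 12·6 + 6^2 = $28.
P = $43 exceeds min AVC = $28, so the firm stays open.
Solving P = MC: 21 - 24Q + 3Q^2 = 0 ⇒ Q = 1 or 7. On the upward-sloping branch, Q* = 7.
Check: AVC at Q = 7 is $29 ≤ P, so revenue covers variable cost.
Profit = P·Q − TC = 43·7 − 696 = -$395, a loss, but smaller than the $493 fixed cost the firm would lose by shutting down.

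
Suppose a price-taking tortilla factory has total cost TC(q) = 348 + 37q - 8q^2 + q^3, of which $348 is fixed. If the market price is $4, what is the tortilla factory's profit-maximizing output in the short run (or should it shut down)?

Shut down

From TC, MC = TC'(q) = 37 - 16q + 3q^2 and AVC = VC/q = 37 - 8q + q^2.
AVC is minimized where dAVC/dq = -8 + 2q = 0, at q = 4; min AVC = 37 - 8·4 + 4^2 = $21.
Since P = $4 < min AVC = $21, price fails to cover variable cost at any output.
Best response: produce nothing and absorb the $348 fixed cost.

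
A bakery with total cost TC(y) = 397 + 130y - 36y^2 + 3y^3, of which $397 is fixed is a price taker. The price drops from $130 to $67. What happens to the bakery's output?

MC = 130 - 72y + 9y^2; the shutdown threshold is min AVC = $22 (at y = 6).
With P = $130 above the shutdown price, P = MC gives y = 8.
At P = $67 ≥ min AVC, set P = MC: y = 7. The firm stays open but cuts output.

Output falls from 8 to 7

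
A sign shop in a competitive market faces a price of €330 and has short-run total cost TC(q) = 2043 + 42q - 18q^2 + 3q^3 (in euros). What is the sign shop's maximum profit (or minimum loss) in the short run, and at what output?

AVC = 42 - 18q + 3q^2; min AVC = €15 at q = 3. Since P = €330 ≥ min AVC, the firm produces.
MC = 42 - 36q + 9q^2. Setting P = MC and taking the root on the rising branch gives q* = 8.
TR = 330·8 = 2640. TC = 2043 + 720 = 2763. Profit = 2640 − 2763 = -€123.
That loss of €123 beats the €2043 the firm would lose by shutting down; producing recovers €1920 of fixed cost.

Profit = -€123 at q = 8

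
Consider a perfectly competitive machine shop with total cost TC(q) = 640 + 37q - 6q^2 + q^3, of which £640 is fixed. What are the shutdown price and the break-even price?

Shutdown price = £28; break-even price = £133

Shutdown price = min AVC. AVC = 37 - 6q + q^2, with vertex at q = 3 and minimum £28.
ATC = 640/q + 37 - 6q + q^2. Setting dATC/dq = −640/q^2 − 6 + 2q = 0 gives q = 8 (since 2·8^3 − 6·8^2 = 640).
min ATC = 640/8 + 37 − 6·8 + 8^2 = £133. That is the break-even price.
Between these two prices the firm operates at a loss; above £133 it earns a profit.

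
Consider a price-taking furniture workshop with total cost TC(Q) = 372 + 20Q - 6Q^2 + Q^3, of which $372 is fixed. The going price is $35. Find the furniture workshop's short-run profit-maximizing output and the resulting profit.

AVC = 20 - 6Q + Q^2 has its minimum $11 at Q = 3; price $35 clears that bar, so the firm operates.
MC = 20 - 12Q + 3Q^2. Setting P = MC and taking the root on the rising branch gives Q* = 5.
TR = 35·5 = 175. TC = 372 + 75 = 447. Profit = 175 − 447 = -$272.
That loss of $272 beats the $372 the firm would lose by shutting down; producing recovers $100 of fixed cost.

Profit = -$272 at Q = 5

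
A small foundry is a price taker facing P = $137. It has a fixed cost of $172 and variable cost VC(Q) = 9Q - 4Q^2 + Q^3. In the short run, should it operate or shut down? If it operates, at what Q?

Produce at Q = 8

Variable cost is VC = 9Q - 4Q^2 + Q^3, so AVC = VC/Q = 9 - 4Q + Q^2 and MC = dTC/dQ = 9 - 8Q + 3Q^2.
AVC hits its minimum where MC = AVC, at Q = 2, giving min AVC = 9 - 4·2 + 2^2 = $5.
P = $137 exceeds min AVC = $5, so the firm stays open.
P = MC gives -128 - 8Q + 3Q^2 = 0, with roots -16/3 and 8. Take the larger (rising MC): Q* = 8.
Check: AVC at Q = 8 is $41 ≤ P, so revenue covers variable cost.
Profit = P·Q − TC = 137·8 − 500 = $596.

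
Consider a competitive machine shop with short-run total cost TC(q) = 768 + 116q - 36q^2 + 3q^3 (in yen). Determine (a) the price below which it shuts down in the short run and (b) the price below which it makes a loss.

Shutdown price = min AVC. AVC = 116 - 36q + 3q^2, with vertex at q = 6 and minimum ¥8.
ATC = 768/q + 116 - 36q + 3q^2. Setting dATC/dq = −768/q^2 − 36 + 6q = 0 gives q = 8 (since 6·8^3 − 36·8^2 = 768).
min ATC = 768/8 + 116 − 36·8 + 3·8^2 = ¥116. That is the break-even price.
For ¥8 ≤ P < ¥116 the firm produces at a loss; below ¥8 it shuts down.

Shutdown price = ¥8; break-even price = ¥116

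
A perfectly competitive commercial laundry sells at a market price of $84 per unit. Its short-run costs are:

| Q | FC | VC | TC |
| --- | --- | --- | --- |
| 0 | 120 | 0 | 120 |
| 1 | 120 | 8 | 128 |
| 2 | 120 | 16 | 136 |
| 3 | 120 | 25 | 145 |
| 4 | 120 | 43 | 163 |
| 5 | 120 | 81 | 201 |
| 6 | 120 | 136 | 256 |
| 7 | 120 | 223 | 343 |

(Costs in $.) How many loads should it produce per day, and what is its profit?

Compute π = P·Q − TC at each output: Q=0: -120; Q=1: -44; Q=2: 32; Q=3: 107; Q=4: 173; Q=5: 219; Q=6: 248; Q=7: 245.
Profit is maximized at Q = 6. AVC there is 136/6 = $22.67 ≤ P, so producing beats shutting down (which would give -$120).

Q = 6; profit = $248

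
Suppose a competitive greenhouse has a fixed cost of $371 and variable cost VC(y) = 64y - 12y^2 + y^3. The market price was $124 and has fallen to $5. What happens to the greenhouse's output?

MC = 64 - 24y + 3y^2; the shutdown threshold is min AVC = $28 (at y = 6).
With P = $124 above the shutdown price, P = MC gives y = 10.
At P = $5 < min AVC = $28, price no longer covers variable cost at any output, so the firm shuts down: y = 0.

Output falls from 10 to 0 (the firm shuts down)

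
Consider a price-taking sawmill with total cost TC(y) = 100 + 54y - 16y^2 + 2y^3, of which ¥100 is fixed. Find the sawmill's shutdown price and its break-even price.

AVC = 54 - 16y + 2y^2; minimized at y = 4, giving min AVC = ¥22. That is the shutdown price.
ATC = 100/y + 54 - 16y + 2y^2. Setting dATC/dy = −100/y^2 − 16 + 4y = 0 gives y = 5 (since 4·5^3 − 16·5^2 = 100).
min ATC = 100/5 + 54 − 16·5 + 2·5^2 = ¥44. That is the break-even price.
Between these two prices the firm operates at a loss; above ¥44 it earns a profit.

Shutdown price = ¥22; break-even price = ¥44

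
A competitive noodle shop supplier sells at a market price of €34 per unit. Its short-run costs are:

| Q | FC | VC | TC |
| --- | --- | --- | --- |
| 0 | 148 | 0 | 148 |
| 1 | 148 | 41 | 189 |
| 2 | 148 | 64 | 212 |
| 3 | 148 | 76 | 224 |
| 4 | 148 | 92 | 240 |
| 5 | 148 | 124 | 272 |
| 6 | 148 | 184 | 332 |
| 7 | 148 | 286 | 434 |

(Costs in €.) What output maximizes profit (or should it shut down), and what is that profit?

Compute π = P·Q − TC at each output: Q=0: -148; Q=1: -155; Q=2: -144; Q=3: -122; Q=4: -104; Q=5: -102; Q=6: -128; Q=7: -196.
Profit is maximized at Q = 5. AVC there is 124/5 = €24.80 ≤ P, so producing beats shutting down (which would give -€148).

Q = 5; profit = -€102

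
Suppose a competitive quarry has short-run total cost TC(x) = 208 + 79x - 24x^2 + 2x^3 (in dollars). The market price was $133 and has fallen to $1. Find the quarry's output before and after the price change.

MC = 79 - 48x + 6x^2; the shutdown threshold is min AVC = $7 (at x = 6).
With P = $133 above the shutdown price, P = MC gives x = 9.
At P = $1 < min AVC = $7, price no longer covers variable cost at any output, so the firm shuts down: x = 0.

Output falls from 9 to 0 (the firm shuts down)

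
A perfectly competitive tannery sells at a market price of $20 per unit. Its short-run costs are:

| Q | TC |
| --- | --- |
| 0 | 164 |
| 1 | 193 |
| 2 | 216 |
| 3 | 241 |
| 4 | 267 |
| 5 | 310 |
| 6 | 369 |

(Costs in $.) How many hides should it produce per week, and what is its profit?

Tabulate TR − TC: Q=0: -164; Q=1: -173; Q=2: -176; Q=3: -181; Q=4: -187; Q=5: -210; Q=6: -249.
Profit is highest at Q = 0. Equivalently, the lowest AVC in the table is 77/3 ≈ $25.67 at Q = 3, and P = $20 falls below it — price never covers variable cost, so the firm shuts down and loses only its fixed cost.

Q = 0 (shut down); profit = -$164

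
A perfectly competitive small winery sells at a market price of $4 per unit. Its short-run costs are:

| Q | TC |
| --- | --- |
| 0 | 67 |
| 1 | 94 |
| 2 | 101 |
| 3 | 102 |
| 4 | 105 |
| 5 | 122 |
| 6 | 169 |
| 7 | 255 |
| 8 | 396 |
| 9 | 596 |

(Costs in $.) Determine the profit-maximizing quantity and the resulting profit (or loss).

Compute π = P·Q − TC at each output: Q=0: -67; Q=1: -90; Q=2: -93; Q=3: -90; Q=4: -89; Q=5: -102; Q=6: -145; Q=7: -227; Q=8: -364; Q=9: -560.
Profit is highest at Q = 0. Equivalently, the lowest AVC in the table is 38/4 ≈ $9.50 at Q = 4, and P = $4 falls below it — price never covers variable cost, so the firm shuts down and loses only its fixed cost.

Q = 0 (shut down); profit = -$67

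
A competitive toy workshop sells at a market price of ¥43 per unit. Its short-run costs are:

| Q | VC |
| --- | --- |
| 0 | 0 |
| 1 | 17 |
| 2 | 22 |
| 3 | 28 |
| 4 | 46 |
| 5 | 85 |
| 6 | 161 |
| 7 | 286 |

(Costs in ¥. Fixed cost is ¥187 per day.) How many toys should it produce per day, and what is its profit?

Compute π = P·Q − TC at each output: Q=0: -187; Q=1: -161; Q=2: -123; Q=3: -86; Q=4: -61; Q=5: -57; Q=6: -90; Q=7: -172.
Profit is maximized at Q = 5. AVC there is 85/5 = ¥17 ≤ P, so producing beats shutting down (which would give -¥187).

Q = 5; profit = -¥57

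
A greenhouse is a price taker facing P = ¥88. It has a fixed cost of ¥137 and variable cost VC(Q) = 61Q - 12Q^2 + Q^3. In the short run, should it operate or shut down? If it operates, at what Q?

Produce at Q = 9

From TC, MC = TC'(Q) = 61 - 24Q + 3Q^2 and AVC = VC/Q = 61 - 12Q + Q^2.
AVC is minimized where dAVC/dQ = -12 + 2Q = 0, at Q = 6; min AVC = 61 - 12·6 + 6^2 = ¥25.
Because ¥88 ≥ ¥25, revenue can cover variable cost; the firm operates.
P = MC gives -27 - 24Q + 3Q^2 = 0, with roots -1 and 9. Take the larger (rising MC): Q* = 9.
Check: AVC at Q = 9 is ¥34 ≤ P, so revenue covers variable cost.
Profit = P·Q − TC = 88·9 − 443 = ¥349.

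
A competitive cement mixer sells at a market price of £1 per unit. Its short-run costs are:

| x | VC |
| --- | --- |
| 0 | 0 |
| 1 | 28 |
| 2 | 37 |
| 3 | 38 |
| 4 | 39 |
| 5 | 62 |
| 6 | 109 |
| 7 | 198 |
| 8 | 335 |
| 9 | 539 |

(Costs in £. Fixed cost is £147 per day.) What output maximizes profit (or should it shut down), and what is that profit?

x = 0 (shut down); profit = -£147

Tabulate TR − TC: x=0: -147; x=1: -174; x=2: -182; x=3: -182; x=4: -182; x=5: -204; x=6: -250; x=7: -338; x=8: -474; x=9: -677.
Profit is highest at x = 0. Equivalently, the lowest AVC in the table is 39/4 ≈ £9.75 at x = 4, and P = £1 falls below it — price never covers variable cost, so the firm shuts down and loses only its fixed cost.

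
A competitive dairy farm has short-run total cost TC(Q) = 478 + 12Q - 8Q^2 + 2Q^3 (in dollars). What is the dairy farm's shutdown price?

The shutdown price is the minimum of AVC. VC = 12Q - 8Q^2 + 2Q^3, so AVC = 12 - 8Q + 2Q^2.
dAVC/dQ = -8 + 4Q = 0 gives Q = 2. min AVC = 12 - 8·2 + 2·2^2 = 4.
So the shutdown price is $4.

$4 per unit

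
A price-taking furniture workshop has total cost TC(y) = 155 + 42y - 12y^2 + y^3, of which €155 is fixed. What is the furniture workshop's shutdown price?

Short-run supply begins at min AVC. From VC = 42y - 12y^2 + y^3, AVC = 42 - 12y + y^2.
dAVC/dy = -12 + 2y = 0 gives y = 6. min AVC = 42 - 12·6 + 6^2 = 6.
So the shutdown price is €6.

€6 per unit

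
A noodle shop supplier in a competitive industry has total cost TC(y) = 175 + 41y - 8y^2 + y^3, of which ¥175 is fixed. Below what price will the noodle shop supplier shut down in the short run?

The shutdown price is the minimum of AVC. VC = 41y - 8y^2 + y^3, so AVC = 41 - 8y + y^2.
At the minimum of AVC, MC = AVC. MC = 41 - 16y + 3y^2; setting MC = AVC gives 2y^2 - 8y = 0, so y = 4. min AVC = 25.
For P < ¥25 the firm produces nothing.

¥25 per unit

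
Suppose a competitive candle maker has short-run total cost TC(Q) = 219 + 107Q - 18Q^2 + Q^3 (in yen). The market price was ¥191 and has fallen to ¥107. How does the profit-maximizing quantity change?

Output falls from 14 to 12

MC = 107 - 36Q + 3Q^2; the shutdown threshold is min AVC = ¥26 (at Q = 9).
With P = ¥191 above the shutdown price, P = MC gives Q = 14.
At P = ¥107 ≥ min AVC, set P = MC: Q = 12. The firm stays open but cuts output.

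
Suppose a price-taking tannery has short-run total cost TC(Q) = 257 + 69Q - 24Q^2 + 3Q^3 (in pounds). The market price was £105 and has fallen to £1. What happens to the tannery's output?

MC = 69 - 48Q + 9Q^2; the shutdown threshold is min AVC = £21 (at Q = 4).
At P = £105 ≥ min AVC, set P = MC on the rising branch: Q = 6.
At P = £1 < min AVC = £21, price no longer covers variable cost at any output, so the firm shuts down: Q = 0.

Output falls from 6 to 0 (the firm shuts down)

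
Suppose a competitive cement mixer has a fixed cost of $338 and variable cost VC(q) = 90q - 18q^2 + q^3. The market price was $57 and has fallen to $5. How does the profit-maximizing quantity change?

MC = 90 - 36q + 3q^2; the shutdown threshold is min AVC = $9 (at q = 9).
At P = $57 ≥ min AVC, set P = MC on the rising branch: q = 11.
At P = $5 < min AVC = $9, price no longer covers variable cost at any output, so the firm shuts down: q = 0.

Output falls from 11 to 0 (the firm shuts down)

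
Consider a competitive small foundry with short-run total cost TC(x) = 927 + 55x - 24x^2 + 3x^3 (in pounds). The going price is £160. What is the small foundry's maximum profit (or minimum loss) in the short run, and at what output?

AVC = 55 - 24x + 3x^2 has its minimum £7 at x = 4; price £160 clears that bar, so the firm operates.
With MC = 55 - 48x + 9x^2, P = MC on the upward-sloping part at x* = 7.
TR = 160·7 = 1120. TC = 927 + 238 = 1165. Profit = 1120 − 1165 = -£45.
By producing, the firm covers all variable cost plus £882 of fixed cost; shutting down would lose the full £927.

Profit = -£45 at x = 7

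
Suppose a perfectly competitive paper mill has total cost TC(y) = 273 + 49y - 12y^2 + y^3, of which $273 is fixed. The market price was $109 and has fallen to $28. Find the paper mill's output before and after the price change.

MC = 49 - 24y + 3y^2; the shutdown threshold is min AVC = $13 (at y = 6).
With P = $109 above the shutdown price, P = MC gives y = 10.
At P = $28 ≥ min AVC, set P = MC: y = 7. The firm stays open but cuts output.

Output falls from 10 to 7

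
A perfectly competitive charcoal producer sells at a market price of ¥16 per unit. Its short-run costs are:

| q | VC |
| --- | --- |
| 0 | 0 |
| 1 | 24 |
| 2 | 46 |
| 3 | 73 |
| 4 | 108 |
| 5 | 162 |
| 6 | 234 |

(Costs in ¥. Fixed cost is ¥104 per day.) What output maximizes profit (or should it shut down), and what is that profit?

Profit at each row (π = 16q − TC): q=0: -104; q=1: -112; q=2: -118; q=3: -129; q=4: -148; q=5: -186; q=6: -242.
Profit is highest at q = 0. Equivalently, the lowest AVC in the table is 46/2 ≈ ¥23 at q = 2, and P = ¥16 falls below it — price never covers variable cost, so the firm shuts down and loses only its fixed cost.

q = 0 (shut down); profit = -¥104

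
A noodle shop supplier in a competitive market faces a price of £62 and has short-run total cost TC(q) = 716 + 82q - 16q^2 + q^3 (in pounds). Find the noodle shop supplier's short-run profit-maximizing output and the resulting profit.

Profit = -£316 at q = 10

AVC = 82 - 16q + q^2; min AVC = £18 at q = 8. Since P = £62 ≥ min AVC, the firm produces.
MC = 82 - 32q + 3q^2. Setting P = MC and taking the root on the rising branch gives q* = 10.
TR = 62·10 = 620. TC = 716 + 220 = 936. Profit = 620 − 936 = -£316.
By producing, the firm covers all variable cost plus £400 of fixed cost; shutting down would lose the full £716.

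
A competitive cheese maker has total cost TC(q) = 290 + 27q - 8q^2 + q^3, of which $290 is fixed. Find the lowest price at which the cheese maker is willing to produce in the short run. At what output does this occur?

Short-run supply begins at min AVC. From VC = 27q - 8q^2 + q^3, AVC = 27 - 8q + q^2.
dAVC/dq = -8 + 2q = 0 gives q = 4. min AVC = 27 - 8·4 + 4^2 = 11.
For P < $11 the firm produces nothing.

$11 per unit, at q = 4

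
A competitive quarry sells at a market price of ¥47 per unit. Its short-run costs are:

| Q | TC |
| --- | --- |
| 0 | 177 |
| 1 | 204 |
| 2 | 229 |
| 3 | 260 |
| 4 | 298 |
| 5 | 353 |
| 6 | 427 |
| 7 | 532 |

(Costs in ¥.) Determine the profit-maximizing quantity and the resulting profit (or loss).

Q = 4; profit = -¥110

Profit at each row (π = 47Q − TC): Q=0: -177; Q=1: -157; Q=2: -135; Q=3: -119; Q=4: -110; Q=5: -118; Q=6: -145; Q=7: -203.
Profit is maximized at Q = 4. AVC there is 121/4 = ¥30.25 ≤ P, so producing beats shutting down (which would give -¥177).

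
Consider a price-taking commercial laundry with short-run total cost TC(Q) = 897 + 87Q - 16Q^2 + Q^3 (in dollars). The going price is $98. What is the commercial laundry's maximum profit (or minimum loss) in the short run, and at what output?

Profit = -$171 at Q = 11

AVC = 87 - 16Q + Q^2 has its minimum $23 at Q = 8; price $98 clears that bar, so the firm operates.
MC = 87 - 32Q + 3Q^2. Setting P = MC and taking the root on the rising branch gives Q* = 11.
TR = 98·11 = 1078. TC = 897 + 352 = 1249. Profit = 1078 − 1249 = -$171.
That loss of $171 beats the $897 the firm would lose by shutting down; producing recovers $726 of fixed cost.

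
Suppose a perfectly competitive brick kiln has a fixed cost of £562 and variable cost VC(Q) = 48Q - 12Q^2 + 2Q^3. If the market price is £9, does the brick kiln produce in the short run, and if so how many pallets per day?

Shut down

Variable cost is VC = 48Q - 12Q^2 + 2Q^3, so AVC = VC/Q = 48 - 12Q + 2Q^2 and MC = dTC/dQ = 48 - 24Q + 6Q^2.
AVC is minimized where dAVC/dQ = -12 + 4Q = 0, at Q = 3; min AVC = 48 - 12·3 + 2·3^2 = £30.
Since P = £9 < min AVC = £30, price fails to cover variable cost at any output.
The firm minimizes its loss by shutting down and losing only its fixed cost of £562.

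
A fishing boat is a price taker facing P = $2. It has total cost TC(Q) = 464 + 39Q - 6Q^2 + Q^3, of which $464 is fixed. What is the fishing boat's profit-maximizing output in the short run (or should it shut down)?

Shut down

Strip out fixed cost: VC = 39Q - 6Q^2 + Q^3. Then AVC = 39 - 6Q + Q^2 and MC = 39 - 12Q + 3Q^2.
The AVC parabola has its vertex at Q = 6/2 = 3, where AVC = 39 - 6·3 + 3^2 = $30.
Since P = $2 < min AVC = $30, price fails to cover variable cost at any output.
Shutting down limits the loss to fixed cost, $464.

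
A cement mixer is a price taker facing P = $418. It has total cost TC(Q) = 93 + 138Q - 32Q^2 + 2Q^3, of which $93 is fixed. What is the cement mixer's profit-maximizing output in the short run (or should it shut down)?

Strip out fixed cost: VC = 138Q - 32Q^2 + 2Q^3. Then AVC = 138 - 32Q + 2Q^2 and MC = 138 - 64Q + 6Q^2.
AVC is minimized where dAVC/dQ = -32 + 4Q = 0, at Q = 8; min AVC = 138 - 32·8 + 2·8^2 = $10.
Since P = $418 ≥ min AVC = $10, price covers variable cost and the firm should produce.
P = MC gives -280 - 64Q + 6Q^2 = 0, with roots -10/3 and 14. Take the larger (rising MC): Q* = 14.
Check: AVC at Q = 14 is $82 ≤ P, so revenue covers variable cost.
Profit = P·Q − TC = 418·14 − 1241 = $4611.

Produce at Q = 14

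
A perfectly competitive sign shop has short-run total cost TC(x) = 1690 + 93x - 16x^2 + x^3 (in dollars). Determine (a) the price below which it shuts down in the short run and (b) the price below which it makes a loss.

Shutdown price = $29; break-even price = $184

AVC = 93 - 16x + x^2; minimized at x = 8, giving min AVC = $29. That is the shutdown price.
ATC = 1690/x + 93 - 16x + x^2. Setting dATC/dx = −1690/x^2 − 16 + 2x = 0 gives x = 13 (since 2·13^3 − 16·13^2 = 1690).
min ATC = 1690/13 + 93 − 16·13 + 13^2 = $184. That is the break-even price.
Between these two prices the firm operates at a loss; above $184 it earns a profit.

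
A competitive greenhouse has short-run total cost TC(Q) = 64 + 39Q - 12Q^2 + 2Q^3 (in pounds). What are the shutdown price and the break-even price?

Shutdown price = min AVC. AVC = 39 - 12Q + 2Q^2, with vertex at Q = 3 and minimum £21.
ATC = 64/Q + 39 - 12Q + 2Q^2. Setting dATC/dQ = −64/Q^2 − 12 + 4Q = 0 gives Q = 4 (since 4·4^3 − 12·4^2 = 64).
min ATC = 64/4 + 39 − 12·4 + 2·4^2 = £39. That is the break-even price.
For £21 ≤ P < £39 the firm produces at a loss; below £21 it shuts down.

Shutdown price = £21; break-even price = £39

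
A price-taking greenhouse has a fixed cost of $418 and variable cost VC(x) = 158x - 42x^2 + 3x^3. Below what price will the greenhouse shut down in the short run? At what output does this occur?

The shutdown price is the minimum of AVC. VC = 158x - 42x^2 + 3x^3, so AVC = 158 - 42x + 3x^2.
At the minimum of AVC, MC = AVC. MC = 158 - 84x + 9x^2; setting MC = AVC gives 6x^2 - 42x = 0, so x = 7. min AVC = 11.
So the shutdown price is $11.

$11 per unit, at x = 7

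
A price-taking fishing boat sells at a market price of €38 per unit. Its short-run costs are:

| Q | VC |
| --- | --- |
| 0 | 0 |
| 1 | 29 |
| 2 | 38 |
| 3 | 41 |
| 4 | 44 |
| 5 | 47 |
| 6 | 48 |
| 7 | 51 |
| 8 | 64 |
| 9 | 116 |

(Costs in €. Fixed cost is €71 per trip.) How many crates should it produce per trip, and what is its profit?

Tabulate TR − TC: Q=0: -71; Q=1: -62; Q=2: -33; Q=3: 2; Q=4: 37; Q=5: 72; Q=6: 109; Q=7: 144; Q=8: 169; Q=9: 155.
Profit is maximized at Q = 8. AVC there is 64/8 = €8 ≤ P, so producing beats shutting down (which would give -€71).

Q = 8; profit = €169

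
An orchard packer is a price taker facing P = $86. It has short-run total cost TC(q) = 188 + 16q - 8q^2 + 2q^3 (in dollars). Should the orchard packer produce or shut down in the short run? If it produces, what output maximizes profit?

From TC, MC = TC'(q) = 16 - 16q + 6q^2 and AVC = VC/q = 16 - 8q + 2q^2.
AVC hits its minimum where MC = AVC, at q = 2, giving min AVC = 16 - 8·2 + 2·2^2 = $8.
Since P = $86 ≥ min AVC = $8, price covers variable cost and the firm should produce.
Solving P = MC: -70 - 16q + 6q^2 = 0 ⇒ q = -7/3 or 5. On the upward-sloping branch, q* = 5.
Check: AVC at q = 5 is $26 ≤ P, so revenue covers variable cost.
Profit = P·q − TC = 86·5 − 318 = $112.

Produce at q = 5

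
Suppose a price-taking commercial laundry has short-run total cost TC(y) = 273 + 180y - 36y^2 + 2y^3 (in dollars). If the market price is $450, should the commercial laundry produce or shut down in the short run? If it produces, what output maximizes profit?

Produce at y = 15

Variable cost is VC = 180y - 36y^2 + 2y^3, so AVC = VC/y = 180 - 36y + 2y^2 and MC = dTC/dy = 180 - 72y + 6y^2.
AVC is minimized where dAVC/dy = -36 + 4y = 0, at y = 9; min AVC = 180 - 36·9 + 2·9^2 = $18.
Because $450 ≥ $18, revenue can cover variable cost; the firm operates.
Solving P = MC: -270 - 72y + 6y^2 = 0 ⇒ y = -3 or 15. On the upward-sloping branch, y* = 15.
Check: AVC at y = 15 is $90 ≤ P, so revenue covers variable cost.
Profit = P·y − TC = 450·15 − 1623 = $5127.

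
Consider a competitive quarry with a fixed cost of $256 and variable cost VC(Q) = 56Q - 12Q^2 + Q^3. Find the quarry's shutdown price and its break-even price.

Shutdown price = $20; break-even price = $56

AVC = 56 - 12Q + Q^2; minimized at Q = 6, giving min AVC = $20. That is the shutdown price.
ATC = 256/Q + 56 - 12Q + Q^2. Setting dATC/dQ = −256/Q^2 − 12 + 2Q = 0 gives Q = 8 (since 2·8^3 − 12·8^2 = 256).
min ATC = 256/8 + 56 − 12·8 + 8^2 = $56. That is the break-even price.
For $20 ≤ P < $56 the firm produces at a loss; below $20 it shuts down.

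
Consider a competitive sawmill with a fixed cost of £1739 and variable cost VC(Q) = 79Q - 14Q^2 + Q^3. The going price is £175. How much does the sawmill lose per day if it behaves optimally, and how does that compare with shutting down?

AVC = 79 - 14Q + Q^2; min AVC = £30 at Q = 7. Since P = £175 ≥ min AVC, the firm produces.
With MC = 79 - 28Q + 3Q^2, P = MC on the upward-sloping part at Q* = 12.
TR = 175·12 = 2100. TC = 1739 + 660 = 2399. Profit = 2100 − 2399 = -£299.
That loss of £299 beats the £1739 the firm would lose by shutting down; producing recovers £1440 of fixed cost.

Profit = -£299 at Q = 12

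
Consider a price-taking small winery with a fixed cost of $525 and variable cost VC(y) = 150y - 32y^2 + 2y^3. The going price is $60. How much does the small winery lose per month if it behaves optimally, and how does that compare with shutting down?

AVC = 150 - 32y + 2y^2; min AVC = $22 at y = 8. Since P = $60 ≥ min AVC, the firm produces.
MC = 150 - 64y + 6y^2. Setting P = MC and taking the root on the rising branch gives y* = 9.
TR = 60·9 = 540. TC = 525 + 216 = 741. Profit = 540 − 741 = -$201.
By producing, the firm covers all variable cost plus $324 of fixed cost; shutting down would lose the full $525.

Profit = -$201 at y = 9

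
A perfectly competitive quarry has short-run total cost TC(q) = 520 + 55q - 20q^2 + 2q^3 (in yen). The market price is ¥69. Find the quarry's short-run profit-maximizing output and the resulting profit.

AVC = 55 - 20q + 2q^2; min AVC = ¥5 at q = 5. Since P = ¥69 ≥ min AVC, the firm produces.
With MC = 55 - 40q + 6q^2, P = MC on the upward-sloping part at q* = 7.
TR = 69·7 = 483. TC = 520 + 91 = 611. Profit = 483 − 611 = -¥128.
By producing, the firm covers all variable cost plus ¥392 of fixed cost; shutting down would lose the full ¥520.

Profit = -¥128 at q = 7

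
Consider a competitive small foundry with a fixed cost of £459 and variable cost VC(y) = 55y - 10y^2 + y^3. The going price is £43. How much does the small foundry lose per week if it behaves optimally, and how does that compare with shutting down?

AVC = 55 - 10y + y^2 has its minimum £30 at y = 5; price £43 clears that bar, so the firm operates.
MC = 55 - 20y + 3y^2. Setting P = MC and taking the root on the rising branch gives y* = 6.
TR = 43·6 = 258. TC = 459 + 186 = 645. Profit = 258 − 645 = -£387.
That loss of £387 beats the £459 the firm would lose by shutting down; producing recovers £72 of fixed cost.

Profit = -£387 at y = 6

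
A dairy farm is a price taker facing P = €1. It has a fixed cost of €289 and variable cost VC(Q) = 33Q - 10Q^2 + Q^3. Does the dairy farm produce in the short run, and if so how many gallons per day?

Shut down

From TC, MC = TC'(Q) = 33 - 20Q + 3Q^2 and AVC = VC/Q = 33 - 10Q + Q^2.
AVC is minimized where dAVC/dQ = -10 + 2Q = 0, at Q = 5; min AVC = 33 - 10·5 + 5^2 = €8.
Since P = €1 < min AVC = €8, price fails to cover variable cost at any output.
Best response: produce nothing and absorb the €289 fixed cost.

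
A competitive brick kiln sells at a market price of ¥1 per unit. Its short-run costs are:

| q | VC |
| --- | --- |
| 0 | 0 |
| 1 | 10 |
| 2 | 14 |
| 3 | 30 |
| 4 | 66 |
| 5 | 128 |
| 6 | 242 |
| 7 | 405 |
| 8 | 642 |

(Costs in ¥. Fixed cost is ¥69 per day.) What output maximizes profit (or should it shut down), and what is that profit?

q = 0 (shut down); profit = -¥69

Profit at each row (π = 1q − TC): q=0: -69; q=1: -78; q=2: -81; q=3: -96; q=4: -131; q=5: -192; q=6: -305; q=7: -467; q=8: -703.
Profit is highest at q = 0. Equivalently, the lowest AVC in the table is 14/2 ≈ ¥7 at q = 2, and P = ¥1 falls below it — price never covers variable cost, so the firm shuts down and loses only its fixed cost.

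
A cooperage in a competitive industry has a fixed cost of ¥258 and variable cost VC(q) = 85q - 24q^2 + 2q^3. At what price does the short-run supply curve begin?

¥13 per unit

The firm shuts down when price falls below the minimum of average variable cost. AVC = VC/q = 85 - 24q + 2q^2.
dAVC/dq = -24 + 4q = 0 gives q = 6. min AVC = 85 - 24·6 + 2·6^2 = 13.
So the shutdown price is ¥13.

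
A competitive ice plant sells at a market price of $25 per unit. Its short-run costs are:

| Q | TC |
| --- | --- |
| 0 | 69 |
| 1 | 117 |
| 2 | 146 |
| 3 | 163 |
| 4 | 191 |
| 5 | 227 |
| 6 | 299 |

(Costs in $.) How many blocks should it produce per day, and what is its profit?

Profit at each row (π = 25Q − TC): Q=0: -69; Q=1: -92; Q=2: -96; Q=3: -88; Q=4: -91; Q=5: -102; Q=6: -149.
Profit is highest at Q = 0. Equivalently, the lowest AVC in the table is 122/4 ≈ $30.50 at Q = 4, and P = $25 falls below it — price never covers variable cost, so the firm shuts down and loses only its fixed cost.

Q = 0 (shut down); profit = -$69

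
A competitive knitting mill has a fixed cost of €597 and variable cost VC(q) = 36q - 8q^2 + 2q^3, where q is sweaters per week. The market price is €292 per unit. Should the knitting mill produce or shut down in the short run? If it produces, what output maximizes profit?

Produce at q = 8

From TC, MC = TC'(q) = 36 - 16q + 6q^2 and AVC = VC/q = 36 - 8q + 2q^2.
AVC is minimized where dAVC/dq = -8 + 4q = 0, at q = 2; min AVC = 36 - 8·2 + 2·2^2 = €28.
Since P = €292 ≥ min AVC = €28, price covers variable cost and the firm should produce.
P = MC gives -256 - 16q + 6q^2 = 0, with roots -16/3 and 8. Take the larger (rising MC): q* = 8.
Check: AVC at q = 8 is €100 ≤ P, so revenue covers variable cost.
Profit = P·q − TC = 292·8 − 1397 = €939.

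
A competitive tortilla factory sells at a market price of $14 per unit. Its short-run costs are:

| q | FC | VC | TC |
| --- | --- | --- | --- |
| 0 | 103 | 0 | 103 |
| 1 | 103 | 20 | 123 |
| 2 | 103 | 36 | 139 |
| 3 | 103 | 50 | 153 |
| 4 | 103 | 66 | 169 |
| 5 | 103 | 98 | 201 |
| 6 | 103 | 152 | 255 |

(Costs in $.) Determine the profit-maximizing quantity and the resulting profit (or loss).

Compute π = P·q − TC at each output: q=0: -103; q=1: -109; q=2: -111; q=3: -111; q=4: -113; q=5: -131; q=6: -171.
Profit is highest at q = 0. Equivalently, the lowest AVC in the table is 66/4 ≈ $16.50 at q = 4, and P = $14 falls below it — price never covers variable cost, so the firm shuts down and loses only its fixed cost.

q = 0 (shut down); profit = -$103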